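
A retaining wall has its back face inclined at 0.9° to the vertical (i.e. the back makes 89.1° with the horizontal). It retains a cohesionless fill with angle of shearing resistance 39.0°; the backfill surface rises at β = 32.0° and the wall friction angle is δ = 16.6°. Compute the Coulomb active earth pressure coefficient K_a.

0.356

K_a = sin²(α+φ) / [sin²α · sin(α−δ) · (1 + √{sin(φ+δ)sin(φ−β) / (sin(α−δ)sin(α+β))})²].
With α = 89.1°, φ = 39.0°, δ = 16.6°, β = 32.0°: K_a = 0.3559.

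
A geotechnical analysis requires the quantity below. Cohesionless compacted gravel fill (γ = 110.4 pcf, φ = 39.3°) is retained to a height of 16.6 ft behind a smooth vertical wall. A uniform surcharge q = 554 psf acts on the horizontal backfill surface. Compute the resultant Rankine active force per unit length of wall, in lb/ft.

K_a = tan²(45° − φ/2) = 0.2245.
Soil triangle: ½ K_a γ H² = 0.5×0.2245×110.4×16.6² = 3414 lb/ft.
Surcharge rectangle: K_a q H = 0.2245×554×16.6 = 2064 lb/ft.
Total = 3414 + 2064 = 5478 lb/ft.

5480 lb/ft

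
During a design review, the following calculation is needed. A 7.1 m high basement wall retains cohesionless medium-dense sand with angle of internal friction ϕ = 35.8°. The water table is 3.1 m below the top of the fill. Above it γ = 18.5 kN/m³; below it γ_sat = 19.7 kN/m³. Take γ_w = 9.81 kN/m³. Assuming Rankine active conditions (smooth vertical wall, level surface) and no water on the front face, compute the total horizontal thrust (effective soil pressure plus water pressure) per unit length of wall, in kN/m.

183 kN/m

K_a = tan²(45° − φ/2) = 0.2619.
γ' = 19.7 − 9.81 = 9.890 kN/m³. Depth below WT = 4.0 m.
σ'_h at WT = K_a γ d_w = 15.02 kPa; at base = 15.02 + K_a γ' × 4.0 = 25.38 kPa.
P₁ (0–3.1 m) = ½×15.02×3.1 = 23.28. P₂ (3.1–7.1 m) = ½(15.02+25.38)×4.0 = 80.79.
P_w = ½ γ_w h₂² = 0.5×9.81×4.0² = 78.48. Total = 23.28+80.79+78.48 = 182.5 kN/m.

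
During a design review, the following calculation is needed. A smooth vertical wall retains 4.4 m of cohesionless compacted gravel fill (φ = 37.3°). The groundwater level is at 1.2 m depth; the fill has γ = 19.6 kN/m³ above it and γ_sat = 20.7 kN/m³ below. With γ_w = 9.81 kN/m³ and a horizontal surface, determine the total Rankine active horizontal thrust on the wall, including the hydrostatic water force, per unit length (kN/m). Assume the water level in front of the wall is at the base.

K_a = tan²(45° − φ/2) = 0.2453.
γ' = 20.7 − 9.81 = 10.89 kN/m³. Depth below WT = 3.2 m.
σ'_h at WT = K_a γ d_w = 5.770 kPa; at base = 5.770 + K_a γ' × 3.2 = 14.32 kPa.
P₁ (0–1.2 m) = ½×5.770×1.2 = 3.462. P₂ (1.2–4.4 m) = ½(5.770+14.32)×3.2 = 32.14.
P_w = ½ γ_w h₂² = 0.5×9.81×3.2² = 50.23. Total = 3.462+32.14+50.23 = 85.83 kN/m.

85.8 kN/m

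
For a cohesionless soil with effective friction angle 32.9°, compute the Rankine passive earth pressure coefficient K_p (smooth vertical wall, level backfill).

3.38

K_p = (1 + sin φ)/(1 − sin φ) = tan²(45° + 32.9°/2) = 3.378.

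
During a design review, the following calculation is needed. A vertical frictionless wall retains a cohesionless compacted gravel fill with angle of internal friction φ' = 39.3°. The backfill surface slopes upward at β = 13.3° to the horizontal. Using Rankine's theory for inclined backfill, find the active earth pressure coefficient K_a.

0.238

K_a = cos β · (cos β − √(cos²β − cos²φ)) / (cos β + √(cos²β − cos²φ)).
cos β = 0.9732, cos φ = 0.7738, √(cos²β − cos²φ) = 0.5901.
K_a = 0.9732 × (0.9732 − 0.5901)/(0.9732 + 0.5901) = 0.2385.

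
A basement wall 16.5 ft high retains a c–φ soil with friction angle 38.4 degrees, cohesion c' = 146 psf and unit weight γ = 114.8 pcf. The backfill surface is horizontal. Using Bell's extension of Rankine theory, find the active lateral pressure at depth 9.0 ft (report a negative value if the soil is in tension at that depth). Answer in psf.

K_a = (1 − sin φ)/(1 + sin φ) = 0.2337.
σ_a = K_a γ z − 2c√K_a = 0.2337×114.8×9.0 − 2×146×0.4834 = 100.3 psf.

100 psf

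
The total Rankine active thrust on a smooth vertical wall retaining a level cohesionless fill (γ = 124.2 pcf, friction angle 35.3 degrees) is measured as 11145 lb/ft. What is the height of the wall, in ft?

K_a = 0.2675. P_a = ½ K_a γ H² ⇒ H = √(2P_a/(K_a γ)).
H = √(2×11145/(0.2675×124.2)) = 25.90 ft.

25.9 ft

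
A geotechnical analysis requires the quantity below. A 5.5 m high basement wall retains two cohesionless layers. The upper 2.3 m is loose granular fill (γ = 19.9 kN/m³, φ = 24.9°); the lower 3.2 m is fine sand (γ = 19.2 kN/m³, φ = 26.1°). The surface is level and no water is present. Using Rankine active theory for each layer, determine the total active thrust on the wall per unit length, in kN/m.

117 kN/m

K_a1 = tan²(45°−24.9°/2) = 0.4074; K_a2 = tan²(45°−26.1°/2) = 0.3889.
Layer 1: σ at base = K_a1 γ₁ h₁ = 18.65 kPa; P₁ = ½×18.65×2.3 = 21.44.
Layer 2: σ_v at top = γ₁h₁ = 45.77; σ_h top = K_a2×45.77 = 17.80; σ_h base = K_a2×(45.77+19.2×3.2) = 41.70.
P₂ = ½(17.80+41.70)×3.2 = 95.20. Total P_a = 21.44+95.20 = 116.6 kN/m.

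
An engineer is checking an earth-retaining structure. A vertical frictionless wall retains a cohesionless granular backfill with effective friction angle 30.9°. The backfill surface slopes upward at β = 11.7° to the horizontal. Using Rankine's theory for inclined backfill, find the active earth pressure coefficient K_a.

K_a = cos β · (cos β − √(cos²β − cos²φ)) / (cos β + √(cos²β − cos²φ)).
cos β = 0.9792, cos φ = 0.8581, √(cos²β − cos²φ) = 0.4718.
K_a = 0.9792 × (0.9792 − 0.4718)/(0.9792 + 0.4718) = 0.3424.

0.342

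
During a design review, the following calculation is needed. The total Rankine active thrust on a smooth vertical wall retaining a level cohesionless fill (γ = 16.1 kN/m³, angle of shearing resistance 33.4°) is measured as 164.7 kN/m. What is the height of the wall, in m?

K_a = 0.2899. P_a = ½ K_a γ H² ⇒ H = √(2P_a/(K_a γ)).
H = √(2×164.7/(0.2899×16.1)) = 8.401 m.

8.40 m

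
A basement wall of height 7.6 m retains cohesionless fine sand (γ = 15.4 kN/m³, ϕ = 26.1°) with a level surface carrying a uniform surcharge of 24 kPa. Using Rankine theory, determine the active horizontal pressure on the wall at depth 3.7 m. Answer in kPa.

31.5 kPa

K_a = (1 − sin φ)/(1 + sin φ) = 0.3889.
σ_v = γz + q = 15.4 × 3.7 + 24 = 80.98 kPa.
σ_h = K_a σ_v = 0.3889 × 80.98 = 31.50 kPa.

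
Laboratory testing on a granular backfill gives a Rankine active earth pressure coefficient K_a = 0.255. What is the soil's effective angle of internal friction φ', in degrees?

36.4°

K_a = tan²(45° − φ/2) ⇒ 45° − φ/2 = arctan(√0.255) = 26.79°.
φ = 2(45° − 26.79°) = 36.41°.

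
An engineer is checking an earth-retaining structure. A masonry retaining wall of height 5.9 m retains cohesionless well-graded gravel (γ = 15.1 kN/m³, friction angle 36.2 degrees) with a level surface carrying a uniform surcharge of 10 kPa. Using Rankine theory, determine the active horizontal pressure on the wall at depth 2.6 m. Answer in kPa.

12.7 kPa

K_a = (1 − sin φ)/(1 + sin φ) = 0.2574.
σ_v = γz + q = 15.1 × 2.6 + 10 = 49.26 kPa.
σ_h = K_a σ_v = 0.2574 × 49.26 = 12.68 kPa.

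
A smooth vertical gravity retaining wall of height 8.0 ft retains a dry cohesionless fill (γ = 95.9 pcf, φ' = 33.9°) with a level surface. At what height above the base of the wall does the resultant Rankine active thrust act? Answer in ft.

K_a = 0.2839.
The pressure distribution is triangular, so the resultant acts at H/3 above the base = 8.0/3 = 2.667 ft.

2.67 ft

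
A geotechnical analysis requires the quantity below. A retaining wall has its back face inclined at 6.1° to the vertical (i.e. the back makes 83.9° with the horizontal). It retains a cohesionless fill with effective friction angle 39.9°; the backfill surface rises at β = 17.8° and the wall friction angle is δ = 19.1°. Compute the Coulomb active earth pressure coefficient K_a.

0.300

K_a = sin²(α+φ) / [sin²α · sin(α−δ) · (1 + √{sin(φ+δ)sin(φ−β) / (sin(α−δ)sin(α+β))})²].
With α = 83.9°, φ = 39.9°, δ = 19.1°, β = 17.8°: K_a = 0.3003.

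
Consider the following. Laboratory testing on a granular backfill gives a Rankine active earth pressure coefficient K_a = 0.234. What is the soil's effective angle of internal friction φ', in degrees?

38.4°

K_a = tan²(45° − φ/2) ⇒ 45° − φ/2 = arctan(√0.234) = 25.81°.
φ = 2(45° − 25.81°) = 38.37°.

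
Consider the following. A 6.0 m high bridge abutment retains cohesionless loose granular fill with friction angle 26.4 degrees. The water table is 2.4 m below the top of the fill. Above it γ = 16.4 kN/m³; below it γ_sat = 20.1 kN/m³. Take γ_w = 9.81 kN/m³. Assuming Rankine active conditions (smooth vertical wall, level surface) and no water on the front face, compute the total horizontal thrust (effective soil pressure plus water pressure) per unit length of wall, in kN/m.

K_a = tan²(45° − φ/2) = 0.3844.
γ' = 20.1 − 9.81 = 10.29 kN/m³. Depth below WT = 3.6 m.
σ'_h at WT = K_a γ d_w = 15.13 kPa; at base = 15.13 + K_a γ' × 3.6 = 29.37 kPa.
P₁ (0–2.4 m) = ½×15.13×2.4 = 18.16. P₂ (2.4–6.0 m) = ½(15.13+29.37)×3.6 = 80.11.
P_w = ½ γ_w h₂² = 0.5×9.81×3.6² = 63.57. Total = 18.16+80.11+63.57 = 161.8 kN/m.

162 kN/m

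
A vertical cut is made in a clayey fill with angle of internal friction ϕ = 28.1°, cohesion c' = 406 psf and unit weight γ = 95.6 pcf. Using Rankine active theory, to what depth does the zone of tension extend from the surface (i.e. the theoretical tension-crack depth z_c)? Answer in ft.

14.2 ft

K_a = tan²(45° − 28.1°/2) = 0.3596; √K_a = 0.5997.
The active pressure is zero where K_a γ z = 2c√K_a, so z_c = 2c/(γ√K_a) = 2×406/(95.6×0.5997) = 14.16 ft.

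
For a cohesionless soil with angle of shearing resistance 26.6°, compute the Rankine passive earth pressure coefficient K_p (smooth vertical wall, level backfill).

2.62

K_p = (1 + sin φ)/(1 − sin φ) = tan²(45° + 26.6°/2) = 2.622.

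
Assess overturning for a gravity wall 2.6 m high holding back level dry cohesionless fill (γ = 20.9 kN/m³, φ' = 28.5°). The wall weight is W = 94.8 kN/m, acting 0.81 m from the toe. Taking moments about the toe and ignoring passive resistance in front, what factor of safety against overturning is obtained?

3.54

K_a = tan²(45° − 28.5°/2) = 0.3540.
P_a = ½K_aγH² = 0.5×0.3540×20.9×2.6² = 25.00 kN/m, acting at H/3 = 0.8667 m above the base.
Overturning moment M_o = P_a × H/3 = 25.00 × 0.8667 = 21.67.
Resisting moment M_r = W × 0.81 = 94.8 × 0.81 = 76.79.
FS_overturning = M_r/M_o = 76.79/21.67 = 3.544.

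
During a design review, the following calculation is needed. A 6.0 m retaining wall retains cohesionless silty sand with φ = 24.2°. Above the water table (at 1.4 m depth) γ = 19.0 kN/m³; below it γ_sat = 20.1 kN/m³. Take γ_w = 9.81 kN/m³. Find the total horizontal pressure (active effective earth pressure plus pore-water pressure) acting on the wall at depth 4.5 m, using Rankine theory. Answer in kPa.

54.9 kPa

K_a = (1 − sin φ)/(1 + sin φ) = 0.4185.
γ' = 20.1 − 9.81 = 10.29 kN/m³.
Effective vertical stress at 4.5 m: σ'_v = 19.0×1.4 + 10.29×3.10 = 58.50 kPa.
σ'_h = K_a σ'_v = 0.4185 × 58.50 = 24.48 kPa; u = γ_w × 3.10 = 30.41 kPa.
Total σ_h = 24.48 + 30.41 = 54.89 kPa.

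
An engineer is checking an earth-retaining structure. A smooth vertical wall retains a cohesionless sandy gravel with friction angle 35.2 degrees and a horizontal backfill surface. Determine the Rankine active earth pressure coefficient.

K_a = tan²(45° − φ/2) = tan²(27.40°) = 0.2687.

0.269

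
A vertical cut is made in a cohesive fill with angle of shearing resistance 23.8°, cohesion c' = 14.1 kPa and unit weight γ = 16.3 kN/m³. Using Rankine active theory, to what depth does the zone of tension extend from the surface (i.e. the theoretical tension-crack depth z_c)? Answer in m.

2.65 m

K_a = tan²(45° − 23.8°/2) = 0.4250; √K_a = 0.6519.
The active pressure is zero where K_a γ z = 2c√K_a, so z_c = 2c/(γ√K_a) = 2×14.1/(16.3×0.6519) = 2.654 m.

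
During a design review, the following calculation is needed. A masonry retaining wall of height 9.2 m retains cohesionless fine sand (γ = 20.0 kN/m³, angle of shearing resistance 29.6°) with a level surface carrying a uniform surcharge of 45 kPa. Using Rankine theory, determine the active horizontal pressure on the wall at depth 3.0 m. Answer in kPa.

35.6 kPa

K_a = (1 − sin φ)/(1 + sin φ) = 0.3387.
σ_v = γz + q = 20.0 × 3.0 + 45 = 105.0 kPa.
σ_h = K_a σ_v = 0.3387 × 105.0 = 35.57 kPa.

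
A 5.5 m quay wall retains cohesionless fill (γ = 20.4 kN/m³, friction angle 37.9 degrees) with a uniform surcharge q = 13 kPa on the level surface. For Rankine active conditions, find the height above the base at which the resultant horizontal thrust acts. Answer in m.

K_a = 0.2389.
Triangular part P₁ = ½K_aγH² = 73.72 at H/3 = 1.833 m; rectangular part P₂ = K_a q H = 17.08 at H/2 = 2.750 m.
ȳ = (P₁·1.833 + P₂·2.750)/(P₁+P₂) = 2.006 m.

2.01 m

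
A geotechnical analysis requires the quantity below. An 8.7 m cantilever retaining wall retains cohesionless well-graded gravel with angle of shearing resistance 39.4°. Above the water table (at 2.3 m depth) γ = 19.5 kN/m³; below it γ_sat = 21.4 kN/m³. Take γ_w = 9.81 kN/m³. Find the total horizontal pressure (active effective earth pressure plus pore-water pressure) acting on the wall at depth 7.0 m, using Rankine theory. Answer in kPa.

68.3 kPa

K_a = (1 − sin φ)/(1 + sin φ) = 0.2234.
γ' = 21.4 − 9.81 = 11.59 kN/m³.
Effective vertical stress at 7.0 m: σ'_v = 19.5×2.3 + 11.59×4.70 = 99.32 kPa.
σ'_h = K_a σ'_v = 0.2234 × 99.32 = 22.19 kPa; u = γ_w × 4.70 = 46.11 kPa.
Total σ_h = 22.19 + 46.11 = 68.30 kPa.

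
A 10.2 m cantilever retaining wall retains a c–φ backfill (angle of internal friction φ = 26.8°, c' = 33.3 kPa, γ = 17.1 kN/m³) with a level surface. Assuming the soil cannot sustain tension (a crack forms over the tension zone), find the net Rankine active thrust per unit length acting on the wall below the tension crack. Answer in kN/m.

48.4 kN/m

K_a = 0.3785; √K_a = 0.6152.
Tension-crack depth z_c = 2c/(γ√K_a) = 2×33.3/(17.1×0.6152) = 6.331 m.
σ_a at base = K_a γ H − 2c√K_a = 0.3785×17.1×10.2 − 2×33.3×0.6152 = 25.04 kPa.
P_a = ½ × 25.04 × (H − z_c) = 0.5×25.04×3.869 = 48.44 kN/m.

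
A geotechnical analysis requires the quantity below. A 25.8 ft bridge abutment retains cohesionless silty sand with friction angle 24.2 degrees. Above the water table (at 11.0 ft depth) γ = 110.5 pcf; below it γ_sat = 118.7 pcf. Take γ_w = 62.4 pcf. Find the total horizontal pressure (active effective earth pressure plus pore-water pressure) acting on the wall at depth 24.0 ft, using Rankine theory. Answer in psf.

K_a = (1 − sin φ)/(1 + sin φ) = 0.4185.
γ' = 118.7 − 62.4 = 56.30 pcf.
Effective vertical stress at 24.0 ft: σ'_v = 110.5×11.0 + 56.30×13.0 = 1947 psf.
σ'_h = K_a σ'_v = 0.4185 × 1947 = 815.0 psf; u = γ_w × 13.0 = 811.2 psf.
Total σ_h = 815.0 + 811.2 = 1626 psf.

1630 psf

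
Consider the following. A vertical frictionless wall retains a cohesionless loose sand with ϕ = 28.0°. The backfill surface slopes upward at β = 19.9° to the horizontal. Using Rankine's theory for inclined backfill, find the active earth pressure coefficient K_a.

K_a = cos β · (cos β − √(cos²β − cos²φ)) / (cos β + √(cos²β − cos²φ)).
cos β = 0.9403, cos φ = 0.8829, √(cos²β − cos²φ) = 0.3233.
K_a = 0.9403 × (0.9403 − 0.3233)/(0.9403 + 0.3233) = 0.4591.

0.459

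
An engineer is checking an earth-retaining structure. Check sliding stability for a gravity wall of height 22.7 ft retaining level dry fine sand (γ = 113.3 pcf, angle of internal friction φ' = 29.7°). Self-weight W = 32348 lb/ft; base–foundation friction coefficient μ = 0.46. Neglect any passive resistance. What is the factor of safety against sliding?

1.51

K_a = tan²(45° − 29.7°/2) = 0.3374.
P_a = ½K_aγH² = 0.5×0.3374×113.3×22.7² = 9849 lb/ft, acting at H/3 = 7.567 ft above the base.
FS_sliding = μW / P_a = 0.46×32348 / 9849 = 1.511.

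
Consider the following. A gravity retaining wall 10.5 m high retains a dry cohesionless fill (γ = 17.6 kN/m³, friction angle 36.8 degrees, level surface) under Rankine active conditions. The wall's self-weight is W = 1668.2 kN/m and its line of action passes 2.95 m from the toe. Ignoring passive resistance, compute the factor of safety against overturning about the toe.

K_a = tan²(45° − 36.8°/2) = 0.2508.
P_a = ½K_aγH² = 0.5×0.2508×17.6×10.5² = 243.3 kN/m, acting at H/3 = 3.500 m above the base.
Overturning moment M_o = P_a × H/3 = 243.3 × 3.500 = 851.5.
Resisting moment M_r = W × 2.95 = 1668.2 × 2.95 = 4921.
FS_overturning = M_r/M_o = 4921/851.5 = 5.779.

5.78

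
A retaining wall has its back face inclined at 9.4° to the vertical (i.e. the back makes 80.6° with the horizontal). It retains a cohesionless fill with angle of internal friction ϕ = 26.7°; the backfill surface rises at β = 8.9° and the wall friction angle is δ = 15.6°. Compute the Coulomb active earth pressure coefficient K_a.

K_a = sin²(α+φ) / [sin²α · sin(α−δ) · (1 + √{sin(φ+δ)sin(φ−β) / (sin(α−δ)sin(α+β))})²].
With α = 80.6°, φ = 26.7°, δ = 15.6°, β = 8.9°: K_a = 0.4740.

0.474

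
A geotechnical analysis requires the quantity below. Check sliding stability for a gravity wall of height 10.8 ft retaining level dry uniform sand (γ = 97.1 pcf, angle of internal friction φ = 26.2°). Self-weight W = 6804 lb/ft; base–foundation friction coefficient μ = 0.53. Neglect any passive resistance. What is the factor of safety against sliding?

K_a = tan²(45° − 26.2°/2) = 0.3874.
P_a = ½K_aγH² = 0.5×0.3874×97.1×10.8² = 2194 lb/ft, acting at H/3 = 3.600 ft above the base.
FS_sliding = μW / P_a = 0.53×6804 / 2194 = 1.644.

1.64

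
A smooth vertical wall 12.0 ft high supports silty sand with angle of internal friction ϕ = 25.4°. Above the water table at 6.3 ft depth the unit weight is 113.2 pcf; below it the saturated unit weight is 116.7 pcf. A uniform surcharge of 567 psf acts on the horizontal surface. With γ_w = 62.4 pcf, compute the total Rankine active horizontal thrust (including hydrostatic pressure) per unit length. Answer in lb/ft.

6610 lb/ft

K_a = tan²(45° − φ/2) = 0.3996.
γ' = 116.7 − 62.4 = 54.30 pcf. h₂ = H − d_w = 5.7 ft.
σ'_h: at surface K_a·q = 226.6; at WT K_a(q+γd_w) = 511.6; at base K_a(q+γd_w+γ'h₂) = 635.3 psf.
P₁ = ½(226.6+511.6)×6.3 = 2325; P₂ = ½(511.6+635.3)×5.7 = 3269; P_w = ½γ_w h₂² = 1014.
Total = 2325+3269+1014 = 6608 lb/ft.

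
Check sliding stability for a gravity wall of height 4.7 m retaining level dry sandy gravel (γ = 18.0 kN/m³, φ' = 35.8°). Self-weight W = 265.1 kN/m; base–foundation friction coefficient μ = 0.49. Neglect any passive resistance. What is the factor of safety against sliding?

2.50

K_a = tan²(45° − 35.8°/2) = 0.2619.
P_a = ½K_aγH² = 0.5×0.2619×18.0×4.7² = 52.06 kN/m, acting at H/3 = 1.567 m above the base.
FS_sliding = μW / P_a = 0.49×265.1 / 52.06 = 2.495.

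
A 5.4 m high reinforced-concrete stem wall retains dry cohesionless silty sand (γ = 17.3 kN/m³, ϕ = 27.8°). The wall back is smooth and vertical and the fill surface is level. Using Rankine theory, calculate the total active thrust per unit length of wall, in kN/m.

91.8 kN/m

K_a = tan²(45° − φ/2) = 0.3639.
P_a = ½ K_a γ H² = 0.5 × 0.3639 × 17.3 × 5.4² = 91.79 kN/m.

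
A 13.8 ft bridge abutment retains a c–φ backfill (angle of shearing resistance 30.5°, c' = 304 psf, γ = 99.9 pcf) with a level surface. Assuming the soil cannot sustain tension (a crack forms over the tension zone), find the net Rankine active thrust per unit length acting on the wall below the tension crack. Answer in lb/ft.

162 lb/ft

K_a = 0.3267; √K_a = 0.5715.
Tension-crack depth z_c = 2c/(γ√K_a) = 2×304/(99.9×0.5715) = 10.65 ft.
σ_a at base = K_a γ H − 2c√K_a = 0.3267×99.9×13.8 − 2×304×0.5715 = 102.8 psf.
P_a = ½ × 102.8 × (H − z_c) = 0.5×102.8×3.152 = 162.1 lb/ft.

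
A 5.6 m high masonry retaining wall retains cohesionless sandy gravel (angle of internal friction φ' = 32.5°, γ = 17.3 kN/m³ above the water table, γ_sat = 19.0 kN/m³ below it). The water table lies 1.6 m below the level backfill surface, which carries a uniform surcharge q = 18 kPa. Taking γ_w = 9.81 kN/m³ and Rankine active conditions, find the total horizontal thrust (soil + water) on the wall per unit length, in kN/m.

171 kN/m

K_a = tan²(45° − φ/2) = 0.3010.
γ' = 19.0 − 9.81 = 9.190 kN/m³. h₂ = H − d_w = 4.0 m.
σ'_h: at surface K_a·q = 5.418; at WT K_a(q+γd_w) = 13.75; at base K_a(q+γd_w+γ'h₂) = 24.81 kPa.
P₁ = ½(5.418+13.75)×1.6 = 15.33; P₂ = ½(13.75+24.81)×4.0 = 77.12; P_w = ½γ_w h₂² = 78.48.
Total = 15.33+77.12+78.48 = 170.9 kN/m.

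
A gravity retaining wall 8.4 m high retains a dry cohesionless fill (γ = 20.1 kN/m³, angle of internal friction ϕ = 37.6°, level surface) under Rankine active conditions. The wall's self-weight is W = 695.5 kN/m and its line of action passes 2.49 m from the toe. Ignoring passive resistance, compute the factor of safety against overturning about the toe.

3.60

K_a = tan²(45° − 37.6°/2) = 0.2421.
P_a = ½K_aγH² = 0.5×0.2421×20.1×8.4² = 171.7 kN/m, acting at H/3 = 2.800 m above the base.
Overturning moment M_o = P_a × H/3 = 171.7 × 2.800 = 480.8.
Resisting moment M_r = W × 2.49 = 695.5 × 2.49 = 1732.
FS_overturning = M_r/M_o = 1732/480.8 = 3.602.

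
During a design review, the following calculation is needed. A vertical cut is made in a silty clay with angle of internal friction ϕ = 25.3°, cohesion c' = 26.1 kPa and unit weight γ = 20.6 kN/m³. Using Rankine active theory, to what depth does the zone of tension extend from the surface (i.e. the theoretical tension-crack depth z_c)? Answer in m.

4.00 m

K_a = tan²(45° − 25.3°/2) = 0.4012; √K_a = 0.6334.
The active pressure is zero where K_a γ z = 2c√K_a, so z_c = 2c/(γ√K_a) = 2×26.1/(20.6×0.6334) = 4.001 m.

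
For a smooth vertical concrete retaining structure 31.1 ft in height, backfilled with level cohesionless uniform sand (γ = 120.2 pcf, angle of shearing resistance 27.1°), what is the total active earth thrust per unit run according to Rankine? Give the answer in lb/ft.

K_a = tan²(45° − φ/2) = 0.3741.
P_a = ½ K_a γ H² = 0.5 × 0.3741 × 120.2 × 31.1² = 21740 lb/ft.

21700 lb/ft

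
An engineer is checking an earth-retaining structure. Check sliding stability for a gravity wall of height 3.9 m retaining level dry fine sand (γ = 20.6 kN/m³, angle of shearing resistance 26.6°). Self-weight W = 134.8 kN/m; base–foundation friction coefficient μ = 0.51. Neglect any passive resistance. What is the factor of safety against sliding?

1.15

K_a = tan²(45° − 26.6°/2) = 0.3814.
P_a = ½K_aγH² = 0.5×0.3814×20.6×3.9² = 59.76 kN/m, acting at H/3 = 1.300 m above the base.
FS_sliding = μW / P_a = 0.51×134.8 / 59.76 = 1.150.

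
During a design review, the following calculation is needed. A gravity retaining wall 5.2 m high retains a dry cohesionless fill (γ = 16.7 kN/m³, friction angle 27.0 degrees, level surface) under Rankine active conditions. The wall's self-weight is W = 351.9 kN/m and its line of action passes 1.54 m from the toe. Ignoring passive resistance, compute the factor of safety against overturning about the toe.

K_a = tan²(45° − 27.0°/2) = 0.3755.
P_a = ½K_aγH² = 0.5×0.3755×16.7×5.2² = 84.79 kN/m, acting at H/3 = 1.733 m above the base.
Overturning moment M_o = P_a × H/3 = 84.79 × 1.733 = 147.0.
Resisting moment M_r = W × 1.54 = 351.9 × 1.54 = 541.9.
FS_overturning = M_r/M_o = 541.9/147.0 = 3.687.

3.69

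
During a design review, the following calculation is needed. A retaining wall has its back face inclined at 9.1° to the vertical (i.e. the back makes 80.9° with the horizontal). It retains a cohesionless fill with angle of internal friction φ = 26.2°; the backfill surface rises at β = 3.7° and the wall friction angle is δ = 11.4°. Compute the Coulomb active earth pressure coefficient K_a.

0.444

K_a = sin²(α+φ) / [sin²α · sin(α−δ) · (1 + √{sin(φ+δ)sin(φ−β) / (sin(α−δ)sin(α+β))})²].
With α = 80.9°, φ = 26.2°, δ = 11.4°, β = 3.7°: K_a = 0.4444.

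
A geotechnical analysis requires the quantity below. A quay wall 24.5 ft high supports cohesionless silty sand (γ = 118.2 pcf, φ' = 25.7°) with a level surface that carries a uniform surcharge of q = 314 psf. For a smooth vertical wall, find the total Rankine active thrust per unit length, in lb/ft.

K_a = tan²(45° − φ/2) = 0.3950.
Soil triangle: ½ K_a γ H² = 0.5×0.3950×118.2×24.5² = 14010 lb/ft.
Surcharge rectangle: K_a q H = 0.3950×314×24.5 = 3039 lb/ft.
Total = 14010 + 3039 = 17050 lb/ft.

17100 lb/ft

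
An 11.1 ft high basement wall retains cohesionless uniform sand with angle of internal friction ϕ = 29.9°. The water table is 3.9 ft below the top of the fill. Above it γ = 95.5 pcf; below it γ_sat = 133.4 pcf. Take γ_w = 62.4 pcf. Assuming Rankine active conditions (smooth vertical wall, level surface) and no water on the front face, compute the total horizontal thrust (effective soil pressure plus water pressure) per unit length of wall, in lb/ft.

K_a = tan²(45° − φ/2) = 0.3347.
γ' = 133.4 − 62.4 = 71.00 pcf. Depth below WT = 7.2 ft.
σ'_h at WT = K_a γ d_w = 124.7 psf; at base = 124.7 + K_a γ' × 7.2 = 295.7 psf.
P₁ (0–3.9 ft) = ½×124.7×3.9 = 243.1. P₂ (3.9–11.1 ft) = ½(124.7+295.7)×7.2 = 1513.
P_w = ½ γ_w h₂² = 0.5×62.4×7.2² = 1617. Total = 243.1+1513+1617 = 3374 lb/ft.

3370 lb/ft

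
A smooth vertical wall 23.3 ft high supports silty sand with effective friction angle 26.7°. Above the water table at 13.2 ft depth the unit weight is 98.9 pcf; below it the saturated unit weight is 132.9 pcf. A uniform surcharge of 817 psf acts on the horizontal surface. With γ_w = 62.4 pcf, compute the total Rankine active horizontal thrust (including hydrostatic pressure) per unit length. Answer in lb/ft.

20100 lb/ft

K_a = tan²(45° − φ/2) = 0.3800.
γ' = 132.9 − 62.4 = 70.50 pcf. h₂ = H − d_w = 10.1 ft.
σ'_h: at surface K_a·q = 310.4; at WT K_a(q+γd_w) = 806.5; at base K_a(q+γd_w+γ'h₂) = 1077 psf.
P₁ = ½(310.4+806.5)×13.2 = 7371; P₂ = ½(806.5+1077)×10.1 = 9511; P_w = ½γ_w h₂² = 3183.
Total = 7371+9511+3183 = 20070 lb/ft.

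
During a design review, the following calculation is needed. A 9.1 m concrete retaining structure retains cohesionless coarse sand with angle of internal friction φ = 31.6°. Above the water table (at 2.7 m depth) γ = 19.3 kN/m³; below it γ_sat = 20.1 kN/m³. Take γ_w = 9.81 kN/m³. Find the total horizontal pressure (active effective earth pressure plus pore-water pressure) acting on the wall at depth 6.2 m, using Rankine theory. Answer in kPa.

K_a = (1 − sin φ)/(1 + sin φ) = 0.3123.
γ' = 20.1 − 9.81 = 10.29 kN/m³.
Effective vertical stress at 6.2 m: σ'_v = 19.3×2.7 + 10.29×3.50 = 88.12 kPa.
σ'_h = K_a σ'_v = 0.3123 × 88.12 = 27.53 kPa; u = γ_w × 3.50 = 34.34 kPa.
Total σ_h = 27.53 + 34.34 = 61.86 kPa.

61.9 kPa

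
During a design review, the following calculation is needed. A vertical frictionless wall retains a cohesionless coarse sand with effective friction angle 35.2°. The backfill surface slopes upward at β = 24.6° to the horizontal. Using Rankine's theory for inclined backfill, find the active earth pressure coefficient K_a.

0.355

K_a = cos β · (cos β − √(cos²β − cos²φ)) / (cos β + √(cos²β − cos²φ)).
cos β = 0.9092, cos φ = 0.8171, √(cos²β − cos²φ) = 0.3987.
K_a = 0.9092 × (0.9092 − 0.3987)/(0.9092 + 0.3987) = 0.3549.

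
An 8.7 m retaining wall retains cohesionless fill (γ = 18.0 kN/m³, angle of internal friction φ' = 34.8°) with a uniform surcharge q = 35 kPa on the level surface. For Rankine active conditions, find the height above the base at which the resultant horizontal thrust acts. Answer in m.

K_a = 0.2733.
Triangular part P₁ = ½K_aγH² = 186.2 at H/3 = 2.900 m; rectangular part P₂ = K_a q H = 83.22 at H/2 = 4.350 m.
ȳ = (P₁·2.900 + P₂·4.350)/(P₁+P₂) = 3.348 m.

3.35 m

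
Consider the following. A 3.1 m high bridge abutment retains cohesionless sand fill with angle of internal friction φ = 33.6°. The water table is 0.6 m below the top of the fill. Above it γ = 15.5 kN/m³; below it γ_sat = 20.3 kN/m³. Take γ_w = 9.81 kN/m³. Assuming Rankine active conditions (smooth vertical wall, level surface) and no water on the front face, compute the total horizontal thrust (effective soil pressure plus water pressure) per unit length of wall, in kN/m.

47.6 kN/m

K_a = tan²(45° − φ/2) = 0.2875.
γ' = 20.3 − 9.81 = 10.49 kN/m³. Depth below WT = 2.5 m.
σ'_h at WT = K_a γ d_w = 2.674 kPa; at base = 2.674 + K_a γ' × 2.5 = 10.21 kPa.
P₁ (0–0.6 m) = ½×2.674×0.6 = 0.8021. P₂ (0.6–3.1 m) = ½(2.674+10.21)×2.5 = 16.11.
P_w = ½ γ_w h₂² = 0.5×9.81×2.5² = 30.66. Total = 0.8021+16.11+30.66 = 47.57 kN/m.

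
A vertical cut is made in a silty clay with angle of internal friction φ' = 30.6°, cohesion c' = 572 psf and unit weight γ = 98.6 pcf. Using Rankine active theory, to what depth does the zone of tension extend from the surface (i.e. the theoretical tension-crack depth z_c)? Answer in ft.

K_a = tan²(45° − 30.6°/2) = 0.3253; √K_a = 0.5704.
The active pressure is zero where K_a γ z = 2c√K_a, so z_c = 2c/(γ√K_a) = 2×572/(98.6×0.5704) = 20.34 ft.

20.3 ft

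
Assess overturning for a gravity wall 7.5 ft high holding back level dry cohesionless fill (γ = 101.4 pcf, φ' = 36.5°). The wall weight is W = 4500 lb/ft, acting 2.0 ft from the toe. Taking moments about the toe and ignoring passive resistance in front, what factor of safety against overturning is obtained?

4.97

K_a = tan²(45° − 36.5°/2) = 0.2541.
P_a = ½K_aγH² = 0.5×0.2541×101.4×7.5² = 724.5 lb/ft, acting at H/3 = 2.500 ft above the base.
Overturning moment M_o = P_a × H/3 = 724.5 × 2.500 = 1811.
Resisting moment M_r = W × 2.0 = 4500 × 2.0 = 9000.
FS_overturning = M_r/M_o = 9000/1811 = 4.969.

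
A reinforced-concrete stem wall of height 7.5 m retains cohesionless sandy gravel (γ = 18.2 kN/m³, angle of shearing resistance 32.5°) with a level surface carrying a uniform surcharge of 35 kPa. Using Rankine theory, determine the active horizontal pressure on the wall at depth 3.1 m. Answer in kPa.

27.5 kPa

K_a = (1 − sin φ)/(1 + sin φ) = 0.3010.
σ_v = γz + q = 18.2 × 3.1 + 35 = 91.42 kPa.
σ_h = K_a σ_v = 0.3010 × 91.42 = 27.52 kPa.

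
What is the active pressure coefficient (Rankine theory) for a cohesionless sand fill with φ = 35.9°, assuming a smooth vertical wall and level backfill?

K_a = tan²(45° − φ/2) = tan²(27.05°) = 0.2607.

0.261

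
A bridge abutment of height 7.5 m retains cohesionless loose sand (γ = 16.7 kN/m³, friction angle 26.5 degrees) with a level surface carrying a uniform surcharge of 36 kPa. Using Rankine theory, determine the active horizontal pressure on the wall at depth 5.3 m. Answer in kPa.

K_a = (1 − sin φ)/(1 + sin φ) = 0.3829.
σ_v = γz + q = 16.7 × 5.3 + 36 = 124.5 kPa.
σ_h = K_a σ_v = 0.3829 × 124.5 = 47.68 kPa.

47.7 kPa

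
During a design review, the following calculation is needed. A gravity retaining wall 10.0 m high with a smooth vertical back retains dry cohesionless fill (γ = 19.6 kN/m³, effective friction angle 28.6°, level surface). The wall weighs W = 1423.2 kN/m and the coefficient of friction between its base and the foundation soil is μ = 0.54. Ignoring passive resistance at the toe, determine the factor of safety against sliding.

K_a = tan²(45° − 28.6°/2) = 0.3525.
P_a = ½K_aγH² = 0.5×0.3525×19.6×10.0² = 345.5 kN/m, acting at H/3 = 3.333 m above the base.
FS_sliding = μW / P_a = 0.54×1423.2 / 345.5 = 2.224.

2.22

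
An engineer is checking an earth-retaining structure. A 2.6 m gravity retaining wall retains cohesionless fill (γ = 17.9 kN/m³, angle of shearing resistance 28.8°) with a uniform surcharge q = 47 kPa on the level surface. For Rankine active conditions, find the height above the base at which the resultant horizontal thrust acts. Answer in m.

1.16 m

K_a = 0.3498.
Triangular part P₁ = ½K_aγH² = 21.16 at H/3 = 0.8667 m; rectangular part P₂ = K_a q H = 42.74 at H/2 = 1.300 m.
ȳ = (P₁·0.8667 + P₂·1.300)/(P₁+P₂) = 1.157 m.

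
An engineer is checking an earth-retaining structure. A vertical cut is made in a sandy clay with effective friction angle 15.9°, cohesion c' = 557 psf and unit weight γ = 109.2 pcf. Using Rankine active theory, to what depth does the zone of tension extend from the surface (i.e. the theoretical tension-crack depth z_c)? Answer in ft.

13.5 ft

K_a = tan²(45° − 15.9°/2) = 0.5699; √K_a = 0.7549.
The active pressure is zero where K_a γ z = 2c√K_a, so z_c = 2c/(γ√K_a) = 2×557/(109.2×0.7549) = 13.51 ft.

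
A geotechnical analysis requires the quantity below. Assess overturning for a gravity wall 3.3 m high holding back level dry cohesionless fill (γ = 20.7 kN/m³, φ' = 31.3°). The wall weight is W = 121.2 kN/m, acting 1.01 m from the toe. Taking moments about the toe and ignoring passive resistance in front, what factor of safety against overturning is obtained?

3.12

K_a = tan²(45° − 31.3°/2) = 0.3162.
P_a = ½K_aγH² = 0.5×0.3162×20.7×3.3² = 35.64 kN/m, acting at H/3 = 1.100 m above the base.
Overturning moment M_o = P_a × H/3 = 35.64 × 1.100 = 39.20.
Resisting moment M_r = W × 1.01 = 121.2 × 1.01 = 122.4.
FS_overturning = M_r/M_o = 122.4/39.20 = 3.122.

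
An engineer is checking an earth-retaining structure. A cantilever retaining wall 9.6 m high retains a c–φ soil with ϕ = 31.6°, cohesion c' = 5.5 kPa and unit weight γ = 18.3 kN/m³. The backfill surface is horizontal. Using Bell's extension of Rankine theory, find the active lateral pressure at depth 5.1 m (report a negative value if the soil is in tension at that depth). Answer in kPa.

23.0 kPa

K_a = (1 − sin φ)/(1 + sin φ) = 0.3123.
σ_a = K_a γ z − 2c√K_a = 0.3123×18.3×5.1 − 2×5.5×0.5589 = 23.00 kPa.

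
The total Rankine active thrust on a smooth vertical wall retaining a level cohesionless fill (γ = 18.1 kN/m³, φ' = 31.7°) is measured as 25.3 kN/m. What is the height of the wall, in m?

K_a = 0.3111. P_a = ½ K_a γ H² ⇒ H = √(2P_a/(K_a γ)).
H = √(2×25.3/(0.3111×18.1)) = 2.998 m.

3.00 m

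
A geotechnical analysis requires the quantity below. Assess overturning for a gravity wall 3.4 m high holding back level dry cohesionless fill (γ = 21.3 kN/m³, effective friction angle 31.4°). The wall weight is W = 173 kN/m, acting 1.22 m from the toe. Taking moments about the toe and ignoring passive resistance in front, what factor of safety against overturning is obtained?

K_a = tan²(45° − 31.4°/2) = 0.3149.
P_a = ½K_aγH² = 0.5×0.3149×21.3×3.4² = 38.77 kN/m, acting at H/3 = 1.133 m above the base.
Overturning moment M_o = P_a × H/3 = 38.77 × 1.133 = 43.94.
Resisting moment M_r = W × 1.22 = 173 × 1.22 = 211.1.
FS_overturning = M_r/M_o = 211.1/43.94 = 4.803.

4.80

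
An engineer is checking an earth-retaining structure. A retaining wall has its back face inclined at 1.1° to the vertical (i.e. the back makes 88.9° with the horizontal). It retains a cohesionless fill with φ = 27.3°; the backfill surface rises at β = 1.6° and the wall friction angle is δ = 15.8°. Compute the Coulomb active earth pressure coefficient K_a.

K_a = sin²(α+φ) / [sin²α · sin(α−δ) · (1 + √{sin(φ+δ)sin(φ−β) / (sin(α−δ)sin(α+β))})²].
With α = 88.9°, φ = 27.3°, δ = 15.8°, β = 1.6°: K_a = 0.3474.

0.347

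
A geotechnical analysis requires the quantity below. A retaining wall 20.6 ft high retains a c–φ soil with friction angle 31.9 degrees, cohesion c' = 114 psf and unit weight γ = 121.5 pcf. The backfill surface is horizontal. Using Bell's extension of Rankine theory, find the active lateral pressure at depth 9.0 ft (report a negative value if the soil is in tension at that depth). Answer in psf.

K_a = (1 − sin φ)/(1 + sin φ) = 0.3085.
σ_a = K_a γ z − 2c√K_a = 0.3085×121.5×9.0 − 2×114×0.5555 = 210.7 psf.

211 psf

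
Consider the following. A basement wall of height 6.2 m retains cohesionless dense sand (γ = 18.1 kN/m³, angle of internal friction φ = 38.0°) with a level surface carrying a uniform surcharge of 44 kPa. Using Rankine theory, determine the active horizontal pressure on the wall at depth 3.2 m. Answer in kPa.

K_a = (1 − sin φ)/(1 + sin φ) = 0.2379.
σ_v = γz + q = 18.1 × 3.2 + 44 = 101.9 kPa.
σ_h = K_a σ_v = 0.2379 × 101.9 = 24.25 kPa.

24.2 kPa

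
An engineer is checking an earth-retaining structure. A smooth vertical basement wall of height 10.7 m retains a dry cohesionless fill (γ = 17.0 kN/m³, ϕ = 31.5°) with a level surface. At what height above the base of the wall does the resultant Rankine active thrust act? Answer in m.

3.57 m

K_a = 0.3136.
The pressure distribution is triangular, so the resultant acts at H/3 above the base = 10.7/3 = 3.567 m.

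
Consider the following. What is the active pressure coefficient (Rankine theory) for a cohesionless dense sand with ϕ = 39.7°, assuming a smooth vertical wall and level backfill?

K_a = tan²(45° − φ/2) = tan²(25.15°) = 0.2204.

0.220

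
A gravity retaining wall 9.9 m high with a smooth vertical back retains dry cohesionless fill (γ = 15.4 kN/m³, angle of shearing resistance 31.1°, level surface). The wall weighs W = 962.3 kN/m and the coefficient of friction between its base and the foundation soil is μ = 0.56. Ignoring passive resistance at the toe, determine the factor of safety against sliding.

2.24

K_a = tan²(45° − 31.1°/2) = 0.3188.
P_a = ½K_aγH² = 0.5×0.3188×15.4×9.9² = 240.6 kN/m, acting at H/3 = 3.300 m above the base.
FS_sliding = μW / P_a = 0.56×962.3 / 240.6 = 2.240.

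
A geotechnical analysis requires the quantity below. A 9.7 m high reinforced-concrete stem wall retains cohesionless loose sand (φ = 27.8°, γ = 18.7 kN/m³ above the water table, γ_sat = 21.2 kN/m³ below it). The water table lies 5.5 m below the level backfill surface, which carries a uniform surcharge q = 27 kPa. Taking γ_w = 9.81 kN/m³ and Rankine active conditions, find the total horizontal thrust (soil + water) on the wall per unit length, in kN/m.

K_a = tan²(45° − φ/2) = 0.3639.
γ' = 21.2 − 9.81 = 11.39 kN/m³. h₂ = H − d_w = 4.2 m.
σ'_h: at surface K_a·q = 9.825; at WT K_a(q+γd_w) = 47.25; at base K_a(q+γd_w+γ'h₂) = 64.66 kPa.
P₁ = ½(9.825+47.25)×5.5 = 157.0; P₂ = ½(47.25+64.66)×4.2 = 235.0; P_w = ½γ_w h₂² = 86.52.
Total = 157.0+235.0+86.52 = 478.5 kN/m.

479 kN/m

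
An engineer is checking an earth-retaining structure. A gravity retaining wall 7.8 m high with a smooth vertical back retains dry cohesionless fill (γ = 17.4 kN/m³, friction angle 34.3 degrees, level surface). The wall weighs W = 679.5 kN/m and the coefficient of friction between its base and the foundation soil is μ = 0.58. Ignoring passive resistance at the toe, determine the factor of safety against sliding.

K_a = tan²(45° − 34.3°/2) = 0.2792.
P_a = ½K_aγH² = 0.5×0.2792×17.4×7.8² = 147.8 kN/m, acting at H/3 = 2.600 m above the base.
FS_sliding = μW / P_a = 0.58×679.5 / 147.8 = 2.667.

2.67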